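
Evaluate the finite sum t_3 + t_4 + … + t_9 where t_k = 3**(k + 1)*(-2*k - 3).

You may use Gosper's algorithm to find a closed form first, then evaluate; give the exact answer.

Σ = -1771227

t_(k+1)/t_k = 3*(2*k + 5)/(2*k + 3).
Normal form (A,B,C) = (3, 1, k + 3/2).
f must satisfy (3)·f(k+1) − (1)·f(k) = k + 3/2.
Degrees (0,0,1) ⇒ d ≤ 1.
Solve for f: f(k) = k/2 (degree 1 ≤ 1).
R(k) = B(k−1)·f(k)/C(k) = k/(2*k + 3); s_k = R·t_k = -3**(k + 1)*k.
Check: Δs_k = 3**(k + 1)*(-2*k - 3). ✓
Σ_(k=3)^(9) t_k = s_(10) − s_(3) = -1771470 − (-243) = -1771227.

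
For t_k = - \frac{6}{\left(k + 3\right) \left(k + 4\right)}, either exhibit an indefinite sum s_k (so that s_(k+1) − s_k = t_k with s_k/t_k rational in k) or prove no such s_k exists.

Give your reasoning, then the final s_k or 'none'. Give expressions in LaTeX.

s_k = - \frac{2 k}{k + 3}

t_(k+1)/t_k = (k + 3)/(k + 5).
A = k + 3, B = k + 5, C = 1.
Set up (k + 3)·f(k+1) − (k + 4)·f(k) − (1) = 0.
From deg A=1, deg B=1, deg C=0: d=1.
Solving with deg f ≤ 1: f(k) = k/3.
Get s_k = R·t_k = -2*k/(k + 3) with R(k) = B(k−1)f(k)/C(k) = k*(k + 4)/3.
Verify: -6/(k**2 + 7*k + 12) matches t_k.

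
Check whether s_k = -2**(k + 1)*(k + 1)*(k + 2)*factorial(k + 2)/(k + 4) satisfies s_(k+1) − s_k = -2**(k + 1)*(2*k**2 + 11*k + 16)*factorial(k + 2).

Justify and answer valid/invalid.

Invalid: residual 6*2**k*(2*k**3 + 19*k**2 + 59*k + 62)*factorial(k + 2)/((k + 4)*(k + 5)) ≠ 0.

s_(k+1) = -2**(k + 2)*(k + 2)*(k + 3)*factorial(k + 3)/(k + 5)
s_(k+1) − s_k = -2**(k + 1)*(k + 2)*(2*k**3 + 19*k**2 + 60*k + 67)*factorial(k + 2)/((k + 4)*(k + 5))
(s_(k+1) − s_k) − t_k = 6*2**k*(2*k**3 + 19*k**2 + 59*k + 62)*factorial(k + 2)/((k + 4)*(k + 5))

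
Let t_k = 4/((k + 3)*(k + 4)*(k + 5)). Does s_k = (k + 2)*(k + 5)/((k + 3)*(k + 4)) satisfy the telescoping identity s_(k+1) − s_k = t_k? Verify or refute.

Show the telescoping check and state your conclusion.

valid (s_(k+1) − s_k reduces to t_k)

s_(k+1) = (k + 3)*(k + 6)/((k + 4)*(k + 5))
s_(k+1) − s_k = 4/(k**3 + 12*k**2 + 47*k + 60)
(s_(k+1) − s_k) − t_k = 0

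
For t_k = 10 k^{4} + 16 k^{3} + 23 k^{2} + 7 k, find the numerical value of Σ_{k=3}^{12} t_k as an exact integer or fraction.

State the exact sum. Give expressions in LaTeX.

Σ = 719490

Step 1: r(k) = (10*k**4 + 56*k**3 + 131*k**2 + 141*k + 56)/(k*(10*k**3 + 16*k**2 + 23*k + 7)).
Normal form (A,B,C) = (1, 1, k**4 + 8*k**3/5 + 23*k**2/10 + 7*k/10).
f must satisfy (1)·f(k+1) − (1)·f(k) = k**4 + 8*k**3/5 + 23*k**2/10 + 7*k/10.
From deg A=0, deg B=0, deg C=4: d=5.
Match coefficients ⇒ f(k) = k**2*(k - 1)*(2*k**2 + k + 4)/10.
R(k) = B(k−1)·f(k)/C(k) = k*(k - 1)*(2*k**2 + k + 4)/(10*k**3 + 16*k**2 + 23*k + 7); s_k = R·t_k = k**2*(2*k**3 - k**2 + 3*k - 4).
Check: Δs_k = k*(10*k**3 + 16*k**2 + 23*k + 7). ✓
Σ_(k=3)^(12) t_k = s_(13) − s_(3) = 719940 − (450) = 719490.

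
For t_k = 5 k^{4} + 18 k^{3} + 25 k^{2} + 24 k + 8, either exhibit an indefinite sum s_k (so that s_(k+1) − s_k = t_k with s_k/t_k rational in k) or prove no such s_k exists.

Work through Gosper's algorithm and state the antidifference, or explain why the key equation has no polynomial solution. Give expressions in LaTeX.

s_k = k^{2} \left(k^{3} + 2 k^{2} + k + 4\right)

The ratio is (5*k**4 + 38*k**3 + 109*k**2 + 148*k + 80)/(5*k**4 + 18*k**3 + 25*k**2 + 24*k + 8).
Factor: A=1; B=1; C=k**4 + 18*k**3/5 + 5*k**2 + 24*k/5 + 8/5.
Key eq: (1)·f(k+1) = (1)·f(k) + (k**4 + 18*k**3/5 + 5*k**2 + 24*k/5 + 8/5).
Bound: deg f ≤ 5.
Solving with deg f ≤ 5: f(k) = k**2*(k**3 + 2*k**2 + k + 4)/5.
Certificate R = B(k−1)f/C = k**2*(k**3 + 2*k**2 + k + 4)/(5*k**4 + 18*k**3 + 25*k**2 + 24*k + 8) gives s_k = k**2*(k**3 + 2*k**2 + k + 4).
Δs = 5*k**4 + 18*k**3 + 25*k**2 + 24*k + 8, as required.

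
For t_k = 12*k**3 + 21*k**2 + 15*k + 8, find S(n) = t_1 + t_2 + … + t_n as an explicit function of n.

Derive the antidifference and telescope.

S(n) = n*(3*n**3 + 13*n**2 + 21*n + 19)

r(k) = (12*k**3 + 57*k**2 + 93*k + 56)/(12*k**3 + 21*k**2 + 15*k + 8) after simplifying.
Factor: A=1; B=1; C=k**3 + 7*k**2/4 + 5*k/4 + 2/3.
Set up (1)·f(k+1) − (1)·f(k) − (k**3 + 7*k**2/4 + 5*k/4 + 2/3) = 0.
From deg A=0, deg B=0, deg C=3: d=4.
Coefficient equations give f(k) = k*(3*k**3 + k**2 + 4)/12.
Get s_k = R·t_k = k*(3*k**3 + k**2 + 4) with R(k) = B(k−1)f(k)/C(k) = k*(3*k**3 + k**2 + 4)/(12*k**3 + 21*k**2 + 15*k + 8).
Δs = 12*k**3 + 21*k**2 + 15*k + 8, as required.
Evaluate: s_(n+1) = 3*n**4 + 13*n**3 + 21*n**2 + 19*n + 8; subtract s_(1) = 8 ⇒ S(n) = n*(3*n**3 + 13*n**2 + 21*n + 19).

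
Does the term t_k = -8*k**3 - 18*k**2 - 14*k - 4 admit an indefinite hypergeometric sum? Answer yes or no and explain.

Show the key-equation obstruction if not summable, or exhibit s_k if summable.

Step 1: r(k) = (4*k**3 + 21*k**2 + 37*k + 22)/(4*k**3 + 9*k**2 + 7*k + 2).
Factor: A=1; B=1; C=k**3 + 9*k**2/4 + 7*k/4 + 1/2.
f must satisfy (1)·f(k+1) − (1)·f(k) = k**3 + 9*k**2/4 + 7*k/4 + 1/2.
Bound: deg f ≤ 4.
A polynomial solution: f(k) = k**3*(k + 1)/4.
Then R = B(k−1)f/C = k**3/(4*k**2 + 5*k + 2), so s_k = R(k)·t_k = 2*k**3*(-k - 1).
s_(k+1) − s_k = -8*k**3 - 18*k**2 - 14*k - 4 = t_k.

Yes. s_k = 2*k**3*(-k - 1).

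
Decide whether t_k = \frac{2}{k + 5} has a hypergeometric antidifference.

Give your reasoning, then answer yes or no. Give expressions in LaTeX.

The ratio is (k + 5)/(k + 6).
Gosper form: A/B · C(k+1)/C(k) with A=k + 5, B=k + 6, C=1.
f must satisfy (k + 5)·f(k+1) − (k + 5)·f(k) = 1.
deg f ≤ 0 (via 1,1,0).
f = c0 ⇒ A·f(k+1) − B(k−1)·f(k) − C = -1. The system {-1 = 0} is inconsistent; no antidifference.

No. Not Gosper-summable.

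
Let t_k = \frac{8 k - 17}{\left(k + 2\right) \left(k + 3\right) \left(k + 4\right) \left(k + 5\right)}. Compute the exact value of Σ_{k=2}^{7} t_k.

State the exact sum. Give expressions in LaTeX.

Σ = 13/660

The ratio is (k + 2)*(8*k - 9)/((k + 6)*(8*k - 17)).
Gosper form: A/B · C(k+1)/C(k) with A=k + 2, B=k + 6, C=k - 17/8.
Key eq: (k + 2)·f(k+1) = (k + 5)·f(k) + (k - 17/8).
d = 3 from the (1,1,1) case.
Match coefficients ⇒ f(k) = -k*(k**2 + 9*k + 58)/64.
Certificate R = B(k−1)f/C = -k*(k + 5)*(k**2 + 9*k + 58)/(8*(8*k - 17)) gives s_k = k*(-k**2 - 9*k - 58)/(8*(k + 2)*(k + 3)*(k + 4)).
Check: Δs_k = (8*k - 17)/(k**4 + 14*k**3 + 71*k**2 + 154*k + 120). ✓
Telescoping: Σ = s_(8) − s_(2) = -97/660 − (-1/6) = 13/660.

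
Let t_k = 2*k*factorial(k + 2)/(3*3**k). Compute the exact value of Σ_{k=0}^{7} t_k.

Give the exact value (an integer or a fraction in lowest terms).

t_(k+1)/t_k = (k + 1)*(k + 3)/(3*k).
Factor: A=k/3 + 1; B=1; C=k.
Need (k/3 + 1)·f(k+1) − (1)·f(k) = k.
Bound: deg f ≤ 0.
Match coefficients ⇒ f(k) = 3.
Get s_k = R·t_k = 2*factorial(k + 2)/3**k with R(k) = B(k−1)f(k)/C(k) = 3/k.
Δs = 2*k*factorial(k + 2)/(3*3**k), as required.
Σ_(k=0)^(7) t_k = s_(8) − s_(0) = 89600/81 − (4) = 89276/81.

Σ = 89276/81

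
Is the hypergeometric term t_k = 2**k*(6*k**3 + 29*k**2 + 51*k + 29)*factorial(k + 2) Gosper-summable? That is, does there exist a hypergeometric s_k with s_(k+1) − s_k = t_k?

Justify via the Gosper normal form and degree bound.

Yes. s_k = 2**k*(3*k**2 + k + 1)*factorial(k + 2).

r(k) = 2*(6*k**4 + 65*k**3 + 268*k**2 + 496*k + 345)/(6*k**3 + 29*k**2 + 51*k + 29) after simplifying.
Gosper form: A/B · C(k+1)/C(k) with A=2*k + 6, B=1, C=k**3 + 29*k**2/6 + 17*k/2 + 29/6.
Set up (2*k + 6)·f(k+1) − (1)·f(k) − (k**3 + 29*k**2/6 + 17*k/2 + 29/6) = 0.
From deg A=1, deg B=0, deg C=3: d=2.
A polynomial solution: f(k) = (3*k**2 + k + 1)/6.
So s_k = (B(k−1)f/C)·t_k = ((3*k**2 + k + 1)/(6*k**3 + 29*k**2 + 51*k + 29))·t_k = 2**k*(3*k**2 + k + 1)*factorial(k + 2).
Δs = 2**k*(6*k**3 + 29*k**2 + 51*k + 29)*factorial(k + 2), as required.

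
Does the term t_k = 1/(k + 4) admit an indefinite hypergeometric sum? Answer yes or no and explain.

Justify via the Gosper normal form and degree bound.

Compute t_(k+1)/t_k: get (k + 4)/(k + 5).
So A=k + 4 and B=k + 5, with C=1.
f must satisfy (k + 4)·f(k+1) − (k + 4)·f(k) = 1.
From deg A=1, deg B=1, deg C=0: d=0.
f = c0 ⇒ A·f(k+1) − B(k−1)·f(k) − C = -1. The system {-1 = 0} is inconsistent; no antidifference.

No. Not Gosper-summable.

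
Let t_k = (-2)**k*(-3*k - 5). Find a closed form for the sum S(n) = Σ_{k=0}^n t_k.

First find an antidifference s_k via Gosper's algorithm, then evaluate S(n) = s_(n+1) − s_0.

S(n) = -2*(-2)**n*n - 4*(-2)**n - 1

r(k) = 2*(-3*k - 8)/(3*k + 5) after simplifying.
Normal form (A,B,C) = (-2, 1, k + 5/3).
Set up (-2)·f(k+1) − (1)·f(k) − (k + 5/3) = 0.
Bound: deg f ≤ 1.
Coefficient equations give f(k) = -(k + 1)/3.
Certificate R = B(k−1)f/C = -(k + 1)/(3*k + 5) gives s_k = (-2)**k*(k + 1).
Verify: (-2)**k*(-3*k - 5) matches t_k.
Evaluate: s_(n+1) = (-2)**(n + 1)*(n + 2); subtract s_(0) = 1 ⇒ S(n) = -2*(-2)**n*n - 4*(-2)**n - 1.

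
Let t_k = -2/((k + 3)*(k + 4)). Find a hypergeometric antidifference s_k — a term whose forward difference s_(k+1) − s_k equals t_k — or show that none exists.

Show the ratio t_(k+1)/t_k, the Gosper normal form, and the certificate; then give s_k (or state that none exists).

s_k = -2*k/(3*k + 9)

Step 1: r(k) = (k + 3)/(k + 5).
So A=k + 3 and B=k + 5, with C=1.
Need (k + 3)·f(k+1) − (k + 4)·f(k) = 1.
Degrees (1,1,0) ⇒ d ≤ 1.
Solving with deg f ≤ 1: f(k) = k/3.
So s_k = (B(k−1)f/C)·t_k = (k*(k + 4)/3)·t_k = -2*k/(3*k + 9).
Verify: -2/(k**2 + 7*k + 12) matches t_k.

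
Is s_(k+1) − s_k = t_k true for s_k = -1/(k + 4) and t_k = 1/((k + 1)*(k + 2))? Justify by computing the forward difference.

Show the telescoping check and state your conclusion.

Invalid: residual 6*(-k - 3)/(k**4 + 12*k**3 + 49*k**2 + 78*k + 40) ≠ 0.

s_(k+1) = -1/(k + 5)
s_(k+1) − s_k = 1/((k + 4)*(k + 5))
(s_(k+1) − s_k) − t_k = 6*(-k - 3)/(k**4 + 12*k**3 + 49*k**2 + 78*k + 40)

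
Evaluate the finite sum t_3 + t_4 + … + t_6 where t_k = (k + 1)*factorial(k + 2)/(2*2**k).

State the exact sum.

Σ = 2820

The ratio is (k + 2)*(k + 3)/(2*(k + 1)).
So A=k/2 + 3/2 and B=1, with C=k + 1.
Need (k/2 + 3/2)·f(k+1) − (1)·f(k) = k + 1.
Degrees (1,0,1) ⇒ d ≤ 0.
Solve for f: f(k) = 2 (degree 0 ≤ 0).
Then R = B(k−1)f/C = 2/(k + 1), so s_k = R(k)·t_k = factorial(k + 2)/2**k.
Check: Δs_k = (k + 1)*factorial(k + 2)/(2*2**k). ✓
Evaluate s at k=7 and k=3: 2835 and 15; difference 2820.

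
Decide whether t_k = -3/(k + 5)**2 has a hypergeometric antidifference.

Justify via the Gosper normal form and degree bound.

No — t_k has no hypergeometric antidifference.

Compute t_(k+1)/t_k: get (k + 5)**2/(k + 6)**2.
So A=k**2 + 10*k + 25 and B=k**2 + 12*k + 36, with C=1.
f must satisfy (k**2 + 10*k + 25)·f(k+1) − (k**2 + 10*k + 25)·f(k) = 1.
Degrees (2,2,0) ⇒ d ≤ 0.
Write f(k) = c0. Then LHS − RHS = -1, requiring -1 = 0: contradictory. No certificate.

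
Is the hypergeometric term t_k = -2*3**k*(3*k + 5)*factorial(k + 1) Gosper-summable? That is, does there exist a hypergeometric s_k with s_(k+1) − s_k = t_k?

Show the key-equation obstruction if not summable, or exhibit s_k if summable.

Yes. s_k = -2*3**k*factorial(k + 1).

r(k) = 3*(k + 2)*(3*k + 8)/(3*k + 5) after simplifying.
So A=3*k + 6 and B=1, with C=k + 5/3.
Key eq: (3*k + 6)·f(k+1) = (1)·f(k) + (k + 5/3).
d = 0 from the (1,0,1) case.
Match coefficients ⇒ f(k) = 1/3.
Certificate R = B(k−1)f/C = 1/(3*k + 5) gives s_k = -2*3**k*factorial(k + 1).
s_(k+1) − s_k = -2*3**k*(3*k + 5)*factorial(k + 1) = t_k.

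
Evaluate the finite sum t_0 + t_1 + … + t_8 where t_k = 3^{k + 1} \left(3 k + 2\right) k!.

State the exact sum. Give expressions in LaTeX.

Ratio r(k) = 3*(k + 1)*(3*k + 5)/(3*k + 2).
Normal form (A,B,C) = (3*k + 3, 1, k + 2/3).
Set up (3*k + 3)·f(k+1) − (1)·f(k) − (k + 2/3) = 0.
Degrees (1,0,1) ⇒ d ≤ 0.
Match coefficients ⇒ f(k) = 1/3.
Get s_k = R·t_k = 3**(k + 1)*factorial(k) with R(k) = B(k−1)f(k)/C(k) = 1/(3*k + 2).
s_(k+1) − s_k = 3**(k + 1)*(3*k + 2)*factorial(k) = t_k.
Σ_(k=0)^(8) t_k = s_(9) − s_(0) = 21427701120 − (3) = 21427701117.

Σ = 21427701117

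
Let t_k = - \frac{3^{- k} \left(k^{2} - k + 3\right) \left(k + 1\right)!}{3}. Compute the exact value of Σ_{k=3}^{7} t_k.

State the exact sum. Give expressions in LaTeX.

Σ = -31216/81

The ratio is (k + 2)*(-k + (k + 1)**2 + 2)/(3*(k**2 - k + 3)).
Gosper form: A/B · C(k+1)/C(k) with A=k/3 + 2/3, B=1, C=k**2 - k + 3.
Set up (k/3 + 2/3)·f(k+1) − (1)·f(k) − (k**2 - k + 3) = 0.
Degrees (1,0,2) ⇒ d ≤ 1.
Solving with deg f ≤ 1: f(k) = 3*(k - 1).
R(k) = B(k−1)·f(k)/C(k) = 3*(k - 1)/(k**2 - k + 3); s_k = R·t_k = -(k - 1)*factorial(k + 1)/3**k.
Δs = -(k**2 - k + 3)*factorial(k + 1)/(3*3**k), as required.
Sum = s_(8) − s_(3); s_(8) = -31360/81, s_(3) = -16/9 ⇒ -31216/81.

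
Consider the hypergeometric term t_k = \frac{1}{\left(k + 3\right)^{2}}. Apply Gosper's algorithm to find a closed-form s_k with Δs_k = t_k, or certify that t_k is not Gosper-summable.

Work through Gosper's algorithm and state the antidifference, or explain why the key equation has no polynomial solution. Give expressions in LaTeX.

none — t_k is not Gosper-summable

Step 1: r(k) = (k + 3)**2/(k + 4)**2.
A = k**2 + 6*k + 9, B = k**2 + 8*k + 16, C = 1.
f must satisfy (k**2 + 6*k + 9)·f(k+1) − (k**2 + 6*k + 9)·f(k) = 1.
d = 0 from the (2,2,0) case.
Put f(k) = c0: A·f(k+1) − B(k−1)·f(k) − C = -1; need -1 = 0 — inconsistent ⇒ no f, not summable.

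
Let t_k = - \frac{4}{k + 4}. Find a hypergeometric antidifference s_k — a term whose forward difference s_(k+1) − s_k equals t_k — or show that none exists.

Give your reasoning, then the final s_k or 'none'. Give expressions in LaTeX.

none (Gosper's algorithm certifies no s_k)

Ratio r(k) = (k + 4)/(k + 5).
Gosper form: A/B · C(k+1)/C(k) with A=k + 4, B=k + 5, C=1.
Need (k + 4)·f(k+1) − (k + 4)·f(k) = 1.
From deg A=1, deg B=1, deg C=0: d=0.
Write f(k) = c0. Then LHS − RHS = -1, requiring -1 = 0: contradictory. No certificate.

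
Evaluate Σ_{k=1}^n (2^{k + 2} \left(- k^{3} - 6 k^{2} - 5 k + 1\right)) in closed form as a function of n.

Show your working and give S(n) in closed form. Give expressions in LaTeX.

S(n) = - 8 \cdot 2^{n} n^{3} - 24 \cdot 2^{n} n^{2} - 16 \cdot 2^{n} n + 8 \cdot 2^{n} - 8

The ratio is 2*(k**3 + 9*k**2 + 20*k + 11)/(k**3 + 6*k**2 + 5*k - 1).
So A=2 and B=1, with C=k**3 + 6*k**2 + 5*k - 1.
Solve (2)·f(k+1) − (1)·f(k) = k**3 + 6*k**2 + 5*k - 1.
From deg A=0, deg B=0, deg C=3: d=3.
A polynomial solution: f(k) = k**3 - k - 1.
So s_k = (B(k−1)f/C)·t_k = ((k**3 - k - 1)/(k**3 + 6*k**2 + 5*k - 1))·t_k = 2**(k + 2)*(-k**3 + k + 1).
Check: Δs_k = 2**(k + 2)*(k**3 + k - 2*(k + 1)**3 + 3). ✓
Evaluate: s_(n+1) = 2**(n + 3)*(-n**3 - 3*n**2 - 2*n + 1); subtract s_(1) = 8 ⇒ S(n) = -8*2**n*n**3 - 24*2**n*n**2 - 16*2**n*n + 8*2**n - 8.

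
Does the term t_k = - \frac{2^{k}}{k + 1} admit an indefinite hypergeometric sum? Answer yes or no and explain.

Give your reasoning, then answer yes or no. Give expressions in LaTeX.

No. Not Gosper-summable.

Step 1: r(k) = 2*(k + 1)/(k + 2).
Normal form (A,B,C) = (2*k + 2, k + 2, 1).
Key eq: (2*k + 2)·f(k+1) = (k + 1)·f(k) + (1).
deg f ≤ -1 (via 1,1,0).
deg f ≤ -1 is impossible — no certificate.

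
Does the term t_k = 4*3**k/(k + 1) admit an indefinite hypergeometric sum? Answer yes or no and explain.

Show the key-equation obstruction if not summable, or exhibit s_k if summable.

No. Not Gosper-summable.

The ratio is 3*(k + 1)/(k + 2).
Gosper form: A/B · C(k+1)/C(k) with A=3*k + 3, B=k + 2, C=1.
f must satisfy (3*k + 3)·f(k+1) − (k + 1)·f(k) = 1.
Bound: deg f ≤ -1.
d = -1 < 0 ⇒ no nonzero polynomial f; not summable.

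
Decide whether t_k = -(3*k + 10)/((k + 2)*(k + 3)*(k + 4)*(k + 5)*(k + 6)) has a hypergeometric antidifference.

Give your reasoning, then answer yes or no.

Yes. s_k = k*(-k**2 - 11*k - 38)/(40*(k**3 + 11*k**2 + 38*k + 40)).

t_(k+1)/t_k = (k + 2)*(3*k + 13)/((k + 7)*(3*k + 10)).
A = k + 2, B = k + 7, C = k + 10/3.
Need (k + 2)·f(k+1) − (k + 6)·f(k) = k + 10/3.
From deg A=1, deg B=1, deg C=1: d=4.
Solving with deg f ≤ 4: f(k) = k*(k + 3)*(k**2 + 11*k + 38)/120.
Then R = B(k−1)f/C = k*(k + 3)*(k + 6)*(k**2 + 11*k + 38)/(40*(3*k + 10)), so s_k = R(k)·t_k = k*(-k**2 - 11*k - 38)/(40*(k**3 + 11*k**2 + 38*k + 40)).
Check: Δs_k = (-3*k - 10)/(k**5 + 20*k**4 + 155*k**3 + 580*k**2 + 1044*k + 720). ✓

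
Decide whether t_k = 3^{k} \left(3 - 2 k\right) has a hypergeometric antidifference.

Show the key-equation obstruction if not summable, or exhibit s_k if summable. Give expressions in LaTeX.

Yes. s_k = 3^{k} \left(3 - k\right).

The ratio is 3*(2*k - 1)/(2*k - 3).
Factor: A=3; B=1; C=k - 3/2.
Solve (3)·f(k+1) − (1)·f(k) = k - 3/2.
Degrees (0,0,1) ⇒ d ≤ 1.
Match coefficients ⇒ f(k) = (k - 3)/2.
Certificate R = B(k−1)f/C = (k - 3)/(2*k - 3) gives s_k = 3**k*(3 - k).
Verify: 3**k*(3 - 2*k) matches t_k.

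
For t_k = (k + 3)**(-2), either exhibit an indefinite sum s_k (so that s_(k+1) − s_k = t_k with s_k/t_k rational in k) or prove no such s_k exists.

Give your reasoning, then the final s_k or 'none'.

not Gosper-summable; s_k does not exist

Ratio r(k) = (k + 3)**2/(k + 4)**2.
Gosper form: A/B · C(k+1)/C(k) with A=k**2 + 6*k + 9, B=k**2 + 8*k + 16, C=1.
Solve (k**2 + 6*k + 9)·f(k+1) − (k**2 + 6*k + 9)·f(k) = 1.
Degrees (2,2,0) ⇒ d ≤ 0.
Generic f = c0 gives residual -1; -1 = 0 cannot hold, so t_k is not Gosper-summable.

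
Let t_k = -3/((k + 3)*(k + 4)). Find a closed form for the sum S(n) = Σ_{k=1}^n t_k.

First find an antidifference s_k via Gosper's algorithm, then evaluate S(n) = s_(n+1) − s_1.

S(n) = -3*n/(4*n + 16)

The ratio is (k + 3)/(k + 5).
Take A(k)=k + 3, B(k)=k + 5, C(k)=1.
Solve (k + 3)·f(k+1) − (k + 4)·f(k) = 1.
d = 1 from the (1,1,0) case.
A polynomial solution: f(k) = k/3.
Get s_k = R·t_k = -k/(k + 3) with R(k) = B(k−1)f(k)/C(k) = k*(k + 4)/3.
Verify: -3/(k**2 + 7*k + 12) matches t_k.
Evaluate: s_(n+1) = (-n - 1)/(n + 4); subtract s_(1) = -1/4 ⇒ S(n) = -3*n/(4*n + 16).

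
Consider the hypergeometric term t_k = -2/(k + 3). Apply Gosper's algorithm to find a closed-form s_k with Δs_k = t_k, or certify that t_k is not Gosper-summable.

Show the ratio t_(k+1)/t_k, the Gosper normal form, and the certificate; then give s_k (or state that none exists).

none — t_k is not Gosper-summable

r(k) = (k + 3)/(k + 4) after simplifying.
So A=k + 3 and B=k + 4, with C=1.
Solve (k + 3)·f(k+1) − (k + 3)·f(k) = 1.
From deg A=1, deg B=1, deg C=0: d=0.
Put f(k) = c0: A·f(k+1) − B(k−1)·f(k) − C = -1; need -1 = 0 — inconsistent ⇒ no f, not summable.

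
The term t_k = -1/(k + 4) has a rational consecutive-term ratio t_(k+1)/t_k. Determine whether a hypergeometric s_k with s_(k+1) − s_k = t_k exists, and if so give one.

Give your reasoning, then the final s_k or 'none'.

not Gosper-summable; s_k does not exist

Compute t_(k+1)/t_k: get (k + 4)/(k + 5).
So A=k + 4 and B=k + 5, with C=1.
Solve (k + 4)·f(k+1) − (k + 4)·f(k) = 1.
From deg A=1, deg B=1, deg C=0: d=0.
Generic f = c0 gives residual -1; -1 = 0 cannot hold, so t_k is not Gosper-summable.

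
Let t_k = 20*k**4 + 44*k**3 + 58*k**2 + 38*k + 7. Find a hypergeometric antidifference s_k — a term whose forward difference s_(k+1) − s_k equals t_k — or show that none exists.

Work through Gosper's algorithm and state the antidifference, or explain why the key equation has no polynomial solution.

s_k = k*(4*k**4 + k**3 + 4*k**2 + k - 3)

The ratio is (20*k**4 + 124*k**3 + 310*k**2 + 366*k + 167)/(20*k**4 + 44*k**3 + 58*k**2 + 38*k + 7).
So A=1 and B=1, with C=k**4 + 11*k**3/5 + 29*k**2/10 + 19*k/10 + 7/20.
Need (1)·f(k+1) − (1)·f(k) = k**4 + 11*k**3/5 + 29*k**2/10 + 19*k/10 + 7/20.
d = 5 from the (0,0,4) case.
Solve for f: f(k) = k*(4*k**4 + k**3 + 4*k**2 + k - 3)/20 (degree 5 ≤ 5).
Certificate R = B(k−1)f/C = k*(4*k**4 + k**3 + 4*k**2 + k - 3)/(20*k**4 + 44*k**3 + 58*k**2 + 38*k + 7) gives s_k = k*(4*k**4 + k**3 + 4*k**2 + k - 3).
Δs = 20*k**4 + 44*k**3 + 58*k**2 + 38*k + 7, as required.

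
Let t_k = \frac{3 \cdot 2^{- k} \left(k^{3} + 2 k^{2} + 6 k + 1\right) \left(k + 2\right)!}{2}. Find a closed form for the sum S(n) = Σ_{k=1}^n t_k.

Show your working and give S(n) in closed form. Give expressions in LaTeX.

S(n) = \frac{3 \cdot 2^{- n} \left(- 6 \cdot 2^{n} + n^{5} n! + 7 n^{4} n! + 18 n^{3} n! + 23 n^{2} n! + 17 n n! + 6 n!\right)}{2}

Step 1: r(k) = (k**4 + 8*k**3 + 28*k**2 + 49*k + 30)/(2*(k**3 + 2*k**2 + 6*k + 1)).
Gosper form: A/B · C(k+1)/C(k) with A=k/2 + 3/2, B=1, C=k**3 + 2*k**2 + 6*k + 1.
Solve (k/2 + 3/2)·f(k+1) − (1)·f(k) = k**3 + 2*k**2 + 6*k + 1.
Bound: deg f ≤ 2.
Match coefficients ⇒ f(k) = 2*(k**2 - k + 1).
Get s_k = R·t_k = 3*(k**2 - k + 1)*factorial(k + 2)/2**k with R(k) = B(k−1)f(k)/C(k) = 2*(k**2 - k + 1)/(k**3 + 2*k**2 + 6*k + 1).
Verify: 3*(k**3 + 2*k**2 + 6*k + 1)*factorial(k + 2)/(2*2**k) matches t_k.
s_(n+1) = 3*2**(-n - 1)*(n**2 + n + 1)*factorial(n + 3) and s_(1) = 9, so S(n) = 3*(-6*2**n + n**5*factorial(n) + 7*n**4*factorial(n) + 18*n**3*factorial(n) + 23*n**2*factorial(n) + 17*n*factorial(n) + 6*factorial(n))/(2*2**n).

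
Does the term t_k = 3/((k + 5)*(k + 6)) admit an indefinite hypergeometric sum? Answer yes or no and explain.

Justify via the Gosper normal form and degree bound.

Yes. s_k = 3*k/(5*(k + 5)).

Ratio r(k) = (k + 5)/(k + 7).
Gosper form: A/B · C(k+1)/C(k) with A=k + 5, B=k + 7, C=1.
f must satisfy (k + 5)·f(k+1) − (k + 6)·f(k) = 1.
d = 1 from the (1,1,0) case.
Coefficient equations give f(k) = k/5.
R(k) = B(k−1)·f(k)/C(k) = k*(k + 6)/5; s_k = R·t_k = 3*k/(5*(k + 5)).
s_(k+1) − s_k = 3/(k**2 + 11*k + 30) = t_k.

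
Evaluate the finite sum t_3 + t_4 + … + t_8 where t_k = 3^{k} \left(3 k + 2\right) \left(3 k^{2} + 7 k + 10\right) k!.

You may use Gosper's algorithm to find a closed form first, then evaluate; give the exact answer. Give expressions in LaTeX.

Σ = 1828497156732

Step 1: r(k) = 3*(9*k**4 + 63*k**3 + 179*k**2 + 225*k + 100)/(9*k**3 + 27*k**2 + 44*k + 20).
Factor: A=3*k + 3; B=1; C=k**3 + 3*k**2 + 44*k/9 + 20/9.
Set up (3*k + 3)·f(k+1) − (1)·f(k) − (k**3 + 3*k**2 + 44*k/9 + 20/9) = 0.
Bound: deg f ≤ 2.
Match coefficients ⇒ f(k) = (3*k**2 + k + 4)/9.
So s_k = (B(k−1)f/C)·t_k = ((3*k**2 + k + 4)/((3*k + 2)*(3*k**2 + 7*k + 10)))·t_k = 3**k*(3*k**2 + k + 4)*factorial(k).
Verify: 3**k*(3*k + 2)*(3*k**2 + 7*k + 10)*factorial(k) matches t_k.
Sum = s_(9) − s_(3); s_(9) = 1828497162240, s_(3) = 5508 ⇒ 1828497156732.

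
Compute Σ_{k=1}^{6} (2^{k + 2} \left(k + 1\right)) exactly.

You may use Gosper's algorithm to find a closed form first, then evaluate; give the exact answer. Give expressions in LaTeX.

Σ = 3072

Compute t_(k+1)/t_k: get 2*(k + 2)/(k + 1).
Normal form (A,B,C) = (2, 1, k + 1).
Set up (2)·f(k+1) − (1)·f(k) − (k + 1) = 0.
From deg A=0, deg B=0, deg C=1: d=1.
Match coefficients ⇒ f(k) = k - 1.
R(k) = B(k−1)·f(k)/C(k) = (k - 1)/(k + 1); s_k = R·t_k = 2**(k + 2)*(k - 1).
s_(k+1) − s_k = 2**(k + 2)*(k + 1) = t_k.
Σ_(k=1)^(6) t_k = s_(7) − s_(1) = 3072 − (0) = 3072.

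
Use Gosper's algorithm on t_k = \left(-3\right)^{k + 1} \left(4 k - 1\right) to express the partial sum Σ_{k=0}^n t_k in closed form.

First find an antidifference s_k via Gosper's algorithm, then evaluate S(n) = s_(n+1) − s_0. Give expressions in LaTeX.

Step 1: r(k) = 3*(-4*k - 3)/(4*k - 1).
Normal form (A,B,C) = (-3, 1, k - 1/4).
Need (-3)·f(k+1) − (1)·f(k) = k - 1/4.
From deg A=0, deg B=0, deg C=1: d=1.
Coefficient equations give f(k) = -(k - 1)/4.
Then R = B(k−1)f/C = -(k - 1)/(4*k - 1), so s_k = R(k)·t_k = (-3)**(k + 1)*(1 - k).
s_(k+1) − s_k = (-3)**(k + 1)*(4*k - 1) = t_k.
Telescope: S(n) = s_(n+1) − s_(0) = -(-3)**(n + 2)*n − (-3) = -9*(-3)**n*n + 3.

S(n) = - 9 \left(-3\right)^{n} n + 3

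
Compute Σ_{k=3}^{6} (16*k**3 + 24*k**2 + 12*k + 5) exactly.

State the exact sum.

Σ = 9212

r(k) = (16*k**3 + 72*k**2 + 108*k + 57)/(16*k**3 + 24*k**2 + 12*k + 5) after simplifying.
Factor: A=1; B=1; C=k**3 + 3*k**2/2 + 3*k/4 + 5/16.
Set up (1)·f(k+1) − (1)·f(k) − (k**3 + 3*k**2/2 + 3*k/4 + 5/16) = 0.
From deg A=0, deg B=0, deg C=3: d=4.
Solving with deg f ≤ 4: f(k) = k*(4*k**3 - 2*k + 3)/16.
So s_k = (B(k−1)f/C)·t_k = (k*(4*k**3 - 2*k + 3)/(16*k**3 + 24*k**2 + 12*k + 5))·t_k = k*(4*k**3 - 2*k + 3).
Verify: 16*k**3 + 24*k**2 + 12*k + 5 matches t_k.
Telescoping: Σ = s_(7) − s_(3) = 9527 − (315) = 9212.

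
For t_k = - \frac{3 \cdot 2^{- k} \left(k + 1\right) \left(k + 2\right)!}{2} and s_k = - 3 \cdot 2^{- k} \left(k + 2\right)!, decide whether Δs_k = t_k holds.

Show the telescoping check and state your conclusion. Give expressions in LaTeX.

Valid: the claim telescopes to t_k.

s_(k+1) = -3*factorial(k + 3)/(2*2**k)
s_(k+1) − s_k = -3*(k + 1)*factorial(k + 2)/(2*2**k)
(s_(k+1) − s_k) − t_k = 0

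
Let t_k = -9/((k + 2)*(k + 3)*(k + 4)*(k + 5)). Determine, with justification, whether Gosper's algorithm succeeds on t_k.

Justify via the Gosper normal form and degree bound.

Yes. s_k = k*(-k**2 - 9*k - 26)/(8*(k + 2)*(k + 3)*(k + 4)).

r(k) = (k + 2)/(k + 6) after simplifying.
Factor: A=k + 2; B=k + 6; C=1.
Set up (k + 2)·f(k+1) − (k + 5)·f(k) − (1) = 0.
deg f ≤ 3 (via 1,1,0).
Match coefficients ⇒ f(k) = k*(k**2 + 9*k + 26)/72.
R(k) = B(k−1)·f(k)/C(k) = k*(k + 5)*(k**2 + 9*k + 26)/72; s_k = R·t_k = k*(-k**2 - 9*k - 26)/(8*(k + 2)*(k + 3)*(k + 4)).
Δs = -9/(k**4 + 14*k**3 + 71*k**2 + 154*k + 120), as required.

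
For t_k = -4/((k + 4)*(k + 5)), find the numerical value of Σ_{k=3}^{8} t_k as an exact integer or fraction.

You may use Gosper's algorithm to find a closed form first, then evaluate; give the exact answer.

Σ = -24/91

The ratio is (k + 4)/(k + 6).
Factor: A=k + 4; B=k + 6; C=1.
f must satisfy (k + 4)·f(k+1) − (k + 5)·f(k) = 1.
d = 1 from the (1,1,0) case.
Solve for f: f(k) = k/4 (degree 1 ≤ 1).
Then R = B(k−1)f/C = k*(k + 5)/4, so s_k = R(k)·t_k = -k/(k + 4).
Verify: -4/(k**2 + 9*k + 20) matches t_k.
Sum = s_(9) − s_(3); s_(9) = -9/13, s_(3) = -3/7 ⇒ -24/91.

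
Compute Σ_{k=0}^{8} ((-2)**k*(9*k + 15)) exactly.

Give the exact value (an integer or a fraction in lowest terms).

The ratio is 2*(-3*k - 8)/(3*k + 5).
Gosper form: A/B · C(k+1)/C(k) with A=-2, B=1, C=k + 5/3.
Set up (-2)·f(k+1) − (1)·f(k) − (k + 5/3) = 0.
Degrees (0,0,1) ⇒ d ≤ 1.
A polynomial solution: f(k) = -(k + 1)/3.
R(k) = B(k−1)·f(k)/C(k) = -(k + 1)/(3*k + 5); s_k = R·t_k = -3*(-2)**k*(k + 1).
Check: Δs_k = (-2)**k*(9*k + 15). ✓
Sum = s_(9) − s_(0); s_(9) = 15360, s_(0) = -3 ⇒ 15363.

Σ = 15363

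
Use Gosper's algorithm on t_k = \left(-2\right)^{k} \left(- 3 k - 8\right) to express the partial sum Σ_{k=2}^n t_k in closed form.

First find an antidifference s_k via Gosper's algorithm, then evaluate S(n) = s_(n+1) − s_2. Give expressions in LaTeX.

Compute t_(k+1)/t_k: get 2*(-3*k - 11)/(3*k + 8).
Gosper form: A/B · C(k+1)/C(k) with A=-2, B=1, C=k + 8/3.
Key eq: (-2)·f(k+1) = (1)·f(k) + (k + 8/3).
deg f ≤ 1 (via 0,0,1).
Match coefficients ⇒ f(k) = -(k + 2)/3.
Then R = B(k−1)f/C = -(k + 2)/(3*k + 8), so s_k = R(k)·t_k = (-2)**k*(k + 2).
Δs = (-2)**k*(-3*k - 8), as required.
s_(n+1) = (-2)**(n + 1)*(n + 3) and s_(2) = 16, so S(n) = -2*(-2)**n*n - 6*(-2)**n - 16.

S(n) = - 2 \left(-2\right)^{n} n - 6 \left(-2\right)^{n} - 16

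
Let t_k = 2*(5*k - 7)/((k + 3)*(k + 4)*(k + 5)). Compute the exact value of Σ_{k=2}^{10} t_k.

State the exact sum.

Σ = 13/35

Compute t_(k+1)/t_k: get (k + 3)*(5*k - 2)/((k + 6)*(5*k - 7)).
Normal form (A,B,C) = (k + 3, k + 6, k - 7/5).
Set up (k + 3)·f(k+1) − (k + 5)·f(k) − (k - 7/5) = 0.
Degrees (1,1,1) ⇒ d ≤ 2.
Match coefficients ⇒ f(k) = k*(k - 8)/15.
R(k) = B(k−1)·f(k)/C(k) = k*(k - 8)*(k + 5)/(3*(5*k - 7)); s_k = R·t_k = 2*k*(k - 8)/(3*(k + 3)*(k + 4)).
Check: Δs_k = 2*(5*k - 7)/(k**3 + 12*k**2 + 47*k + 60). ✓
Sum = s_(11) − s_(2); s_(11) = 11/105, s_(2) = -4/15 ⇒ 13/35.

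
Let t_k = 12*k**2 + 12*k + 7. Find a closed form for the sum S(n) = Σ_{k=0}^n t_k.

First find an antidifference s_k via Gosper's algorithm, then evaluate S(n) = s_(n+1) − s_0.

r(k) = (12*k**2 + 36*k + 31)/(12*k**2 + 12*k + 7) after simplifying.
Take A(k)=1, B(k)=1, C(k)=k**2 + k + 7/12.
Key eq: (1)·f(k+1) = (1)·f(k) + (k**2 + k + 7/12).
d = 3 from the (0,0,2) case.
Match coefficients ⇒ f(k) = k*(4*k**2 + 3)/12.
Get s_k = R·t_k = k*(4*k**2 + 3) with R(k) = B(k−1)f(k)/C(k) = k*(4*k**2 + 3)/(12*k**2 + 12*k + 7).
s_(k+1) − s_k = 12*k**2 + 12*k + 7 = t_k.
s_(n+1) = 4*n**3 + 12*n**2 + 15*n + 7 and s_(0) = 0, so S(n) = 4*n**3 + 12*n**2 + 15*n + 7.

S(n) = 4*n**3 + 12*n**2 + 15*n + 7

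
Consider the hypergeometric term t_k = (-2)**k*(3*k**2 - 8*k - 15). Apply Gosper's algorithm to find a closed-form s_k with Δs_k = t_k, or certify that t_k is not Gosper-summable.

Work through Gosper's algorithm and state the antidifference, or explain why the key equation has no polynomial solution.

s_k = (-2)**k*(-k**2 + 4*k + 3)

t_(k+1)/t_k = 2*(-3*k**2 + 2*k + 20)/(3*k**2 - 8*k - 15).
Take A(k)=-2, B(k)=1, C(k)=k**2 - 8*k/3 - 5.
Key eq: (-2)·f(k+1) = (1)·f(k) + (k**2 - 8*k/3 - 5).
From deg A=0, deg B=0, deg C=2: d=2.
Solve for f: f(k) = -(k**2 - 4*k - 3)/3 (degree 2 ≤ 2).
R(k) = B(k−1)·f(k)/C(k) = -(k**2 - 4*k - 3)/(3*k**2 - 8*k - 15); s_k = R·t_k = (-2)**k*(-k**2 + 4*k + 3).
s_(k+1) − s_k = (-2)**k*(3*k**2 - 8*k - 15) = t_k.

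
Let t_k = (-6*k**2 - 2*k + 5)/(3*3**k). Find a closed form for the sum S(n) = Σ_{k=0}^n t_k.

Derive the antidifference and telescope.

S(n) = 3**(-n - 1)*(-3**(n + 1) + 3*n**2 + 10*n + 8)

Ratio r(k) = (6*k**2 + 14*k + 3)/(3*(6*k**2 + 2*k - 5)).
Take A(k)=1/3, B(k)=1, C(k)=k**2 + k/3 - 5/6.
f must satisfy (1/3)·f(k+1) − (1)·f(k) = k**2 + k/3 - 5/6.
deg f ≤ 2 (via 0,0,2).
Coefficient equations give f(k) = -(k + 1)*(3*k + 1)/2.
Get s_k = R·t_k = (3*k**2 + 4*k + 1)/3**k with R(k) = B(k−1)f(k)/C(k) = -3*(k + 1)*(3*k + 1)/(6*k**2 + 2*k - 5).
Verify: (-6*k**2 - 2*k + 5)/(3*3**k) matches t_k.
Σ_(k=0)^n t_k = s_(n+1) − s_(0) = (3**(-n - 1)*(3*n**2 + 10*n + 8)) − (1), i.e. 3**(-n - 1)*(-3**(n + 1) + 3*n**2 + 10*n + 8).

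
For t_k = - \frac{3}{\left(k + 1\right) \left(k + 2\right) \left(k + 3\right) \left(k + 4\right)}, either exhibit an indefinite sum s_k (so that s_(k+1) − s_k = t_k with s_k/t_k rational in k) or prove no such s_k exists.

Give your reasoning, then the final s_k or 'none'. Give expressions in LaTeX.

s_k = \frac{k \left(- k^{2} - 6 k - 11\right)}{6 \left(k + 1\right) \left(k + 2\right) \left(k + 3\right)}

Ratio r(k) = (k + 1)/(k + 5).
Factor: A=k + 1; B=k + 5; C=1.
Solve (k + 1)·f(k+1) − (k + 4)·f(k) = 1.
Degrees (1,1,0) ⇒ d ≤ 3.
Solve for f: f(k) = k*(k**2 + 6*k + 11)/18 (degree 3 ≤ 3).
Get s_k = R·t_k = k*(-k**2 - 6*k - 11)/(6*(k + 1)*(k + 2)*(k + 3)) with R(k) = B(k−1)f(k)/C(k) = k*(k + 4)*(k**2 + 6*k + 11)/18.
Check: Δs_k = -3/(k**4 + 10*k**3 + 35*k**2 + 50*k + 24). ✓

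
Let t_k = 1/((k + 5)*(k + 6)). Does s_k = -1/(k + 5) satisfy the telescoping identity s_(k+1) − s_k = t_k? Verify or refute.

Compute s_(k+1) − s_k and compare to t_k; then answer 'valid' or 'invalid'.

s_(k+1) = -1/(k + 6)
s_(k+1) − s_k = 1/((k + 5)*(k + 6))
(s_(k+1) − s_k) − t_k = 0

valid; difference matches t_k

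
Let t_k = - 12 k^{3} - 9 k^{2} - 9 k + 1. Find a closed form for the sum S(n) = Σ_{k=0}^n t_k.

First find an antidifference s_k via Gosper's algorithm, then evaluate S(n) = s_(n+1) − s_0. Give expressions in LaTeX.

Step 1: r(k) = (12*k**3 + 45*k**2 + 63*k + 29)/(12*k**3 + 9*k**2 + 9*k - 1).
Normal form (A,B,C) = (1, 1, k**3 + 3*k**2/4 + 3*k/4 - 1/12).
Set up (1)·f(k+1) − (1)·f(k) − (k**3 + 3*k**2/4 + 3*k/4 - 1/12) = 0.
From deg A=0, deg B=0, deg C=3: d=4.
Solving with deg f ≤ 4: f(k) = k*(3*k**3 - 3*k**2 + 3*k - 4)/12.
So s_k = (B(k−1)f/C)·t_k = (k*(3*k**3 - 3*k**2 + 3*k - 4)/(12*k**3 + 9*k**2 + 9*k - 1))·t_k = k*(-3*k**3 + 3*k**2 - 3*k + 4).
Verify: -12*k**3 - 9*k**2 - 9*k + 1 matches t_k.
Telescope: S(n) = s_(n+1) − s_(0) = -3*n**4 - 9*n**3 - 12*n**2 - 5*n + 1 − (0) = -3*n**4 - 9*n**3 - 12*n**2 - 5*n + 1.

S(n) = - 3 n^{4} - 9 n^{3} - 12 n^{2} - 5 n + 1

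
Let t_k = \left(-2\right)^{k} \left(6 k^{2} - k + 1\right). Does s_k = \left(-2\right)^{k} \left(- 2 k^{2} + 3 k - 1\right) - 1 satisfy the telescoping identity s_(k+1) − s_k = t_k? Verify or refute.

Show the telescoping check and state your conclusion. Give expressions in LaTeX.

Valid: the claim telescopes to t_k.

s_(k+1) = -(-2)**(k + 1)*k + (-2)**(k + 2)*k**2 - 1
s_(k+1) − s_k = (-2)**k*(6*k**2 - k + 1)
(s_(k+1) − s_k) − t_k = 0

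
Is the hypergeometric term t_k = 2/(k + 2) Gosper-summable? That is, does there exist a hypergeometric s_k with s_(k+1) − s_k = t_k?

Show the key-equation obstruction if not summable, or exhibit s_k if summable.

r(k) = (k + 2)/(k + 3) after simplifying.
A = k + 2, B = k + 3, C = 1.
Set up (k + 2)·f(k+1) − (k + 2)·f(k) − (1) = 0.
Degrees (1,1,0) ⇒ d ≤ 0.
f = c0 ⇒ A·f(k+1) − B(k−1)·f(k) − C = -1. The system {-1 = 0} is inconsistent; no antidifference.

No; the coefficient equations for f are inconsistent.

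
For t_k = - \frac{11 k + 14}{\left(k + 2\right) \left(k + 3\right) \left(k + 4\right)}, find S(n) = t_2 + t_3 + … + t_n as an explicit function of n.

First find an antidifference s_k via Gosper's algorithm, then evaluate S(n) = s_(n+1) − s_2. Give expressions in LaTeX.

S(n) = \frac{- 2 n^{2} - 3 n + 5}{n^{2} + 7 n + 12}

r(k) = (k + 2)*(11*k + 25)/((k + 5)*(11*k + 14)) after simplifying.
Take A(k)=k + 2, B(k)=k + 5, C(k)=k + 14/11.
Need (k + 2)·f(k+1) − (k + 4)·f(k) = k + 14/11.
deg f ≤ 2 (via 1,1,1).
Solving with deg f ≤ 2: f(k) = k*(3*k + 4)/11.
Certificate R = B(k−1)f/C = k*(k + 4)*(3*k + 4)/(11*k + 14) gives s_k = k*(-3*k - 4)/((k + 2)*(k + 3)).
Verify: (-11*k - 14)/(k**3 + 9*k**2 + 26*k + 24) matches t_k.
Telescope: S(n) = s_(n+1) − s_(2) = (-3*n**2 - 10*n - 7)/(n**2 + 7*n + 12) − (-1) = (-2*n**2 - 3*n + 5)/(n**2 + 7*n + 12).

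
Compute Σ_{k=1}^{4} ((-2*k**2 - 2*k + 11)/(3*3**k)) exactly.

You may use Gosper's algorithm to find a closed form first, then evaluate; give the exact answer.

The ratio is (2*k**2 + 6*k - 7)/(3*(2*k**2 + 2*k - 11)).
Normal form (A,B,C) = (1/3, 1, k**2 + k - 11/2).
Key eq: (1/3)·f(k+1) = (1)·f(k) + (k**2 + k - 11/2).
d = 2 from the (0,0,2) case.
Solving with deg f ≤ 2: f(k) = -3*(k**2 + 2*k - 4)/2.
Certificate R = B(k−1)f/C = -3*(k**2 + 2*k - 4)/(2*k**2 + 2*k - 11) gives s_k = (k**2 + 2*k - 4)/3**k.
Check: Δs_k = (-2*k**2 - 2*k + 11)/(3*3**k). ✓
Σ_(k=1)^(4) t_k = s_(5) − s_(1) = 31/243 − (-1/3) = 112/243.

Σ = 112/243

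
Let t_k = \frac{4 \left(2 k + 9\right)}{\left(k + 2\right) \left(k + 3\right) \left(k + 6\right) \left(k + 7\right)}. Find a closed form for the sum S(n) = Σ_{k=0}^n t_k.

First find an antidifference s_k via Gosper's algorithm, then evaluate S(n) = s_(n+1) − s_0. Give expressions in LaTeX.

S(n) = \frac{n^{2} + 10 n + 9}{3 \left(n^{2} + 10 n + 21\right)}

Compute t_(k+1)/t_k: get (k + 2)*(k + 6)*(2*k + 11)/((k + 4)*(k + 8)*(2*k + 9)).
Take A(k)=k + 2, B(k)=k + 8, C(k)=k**3 + 27*k**2/2 + 121*k/2 + 90.
Set up (k + 2)·f(k+1) − (k + 7)·f(k) − (k**3 + 27*k**2/2 + 121*k/2 + 90) = 0.
deg f ≤ 5 (via 1,1,3).
A polynomial solution: f(k) = k*(k + 3)*(k + 4)*(k + 5)*(k + 8)/24.
Then R = B(k−1)f/C = k*(k + 3)*(k + 7)*(k + 8)/(12*(2*k + 9)), so s_k = R(k)·t_k = k*(k + 8)/(3*(k**2 + 8*k + 12)).
Δs = 4*(2*k + 9)/(k**4 + 18*k**3 + 113*k**2 + 288*k + 252), as required.
Telescope: S(n) = s_(n+1) − s_(0) = (n**2 + 10*n + 9)/(3*(n**2 + 10*n + 21)) − (0) = (n**2 + 10*n + 9)/(3*(n**2 + 10*n + 21)).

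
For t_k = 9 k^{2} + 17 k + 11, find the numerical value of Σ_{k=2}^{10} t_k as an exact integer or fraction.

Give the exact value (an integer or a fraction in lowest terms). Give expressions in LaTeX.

Σ = 4473

The ratio is (9*k**2 + 35*k + 37)/(9*k**2 + 17*k + 11).
So A=1 and B=1, with C=k**2 + 17*k/9 + 11/9.
Solve (1)·f(k+1) − (1)·f(k) = k**2 + 17*k/9 + 11/9.
deg f ≤ 3 (via 0,0,2).
Solving with deg f ≤ 3: f(k) = k*(3*k**2 + 4*k + 4)/9.
Certificate R = B(k−1)f/C = k*(3*k**2 + 4*k + 4)/(9*k**2 + 17*k + 11) gives s_k = k*(3*k**2 + 4*k + 4).
Δs = 9*k**2 + 17*k + 11, as required.
Sum = s_(11) − s_(2); s_(11) = 4521, s_(2) = 48 ⇒ 4473.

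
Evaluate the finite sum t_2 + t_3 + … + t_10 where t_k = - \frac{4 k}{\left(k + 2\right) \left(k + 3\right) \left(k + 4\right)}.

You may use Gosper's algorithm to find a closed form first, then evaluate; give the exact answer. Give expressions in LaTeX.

Σ = -153/455

Ratio r(k) = (k + 1)*(k + 2)/(k*(k + 5)).
Factor: A=k + 2; B=k + 5; C=k.
Set up (k + 2)·f(k+1) − (k + 4)·f(k) − (k) = 0.
Bound: deg f ≤ 2.
Match coefficients ⇒ f(k) = k*(k - 1)/6.
Then R = B(k−1)f/C = (k - 1)*(k + 4)/6, so s_k = R(k)·t_k = 2*k*(1 - k)/(3*(k + 2)*(k + 3)).
s_(k+1) − s_k = -4*k/(k**3 + 9*k**2 + 26*k + 24) = t_k.
Evaluate s at k=11 and k=2: -110/273 and -1/15; difference -153/455.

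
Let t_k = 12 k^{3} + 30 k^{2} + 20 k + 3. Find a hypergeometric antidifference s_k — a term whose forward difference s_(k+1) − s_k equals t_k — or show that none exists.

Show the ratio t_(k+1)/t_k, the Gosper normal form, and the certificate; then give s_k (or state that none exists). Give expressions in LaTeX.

t_(k+1)/t_k = (12*k**3 + 66*k**2 + 116*k + 65)/(12*k**3 + 30*k**2 + 20*k + 3).
Normal form (A,B,C) = (1, 1, k**3 + 5*k**2/2 + 5*k/3 + 1/4).
Need (1)·f(k+1) − (1)·f(k) = k**3 + 5*k**2/2 + 5*k/3 + 1/4.
From deg A=0, deg B=0, deg C=3: d=4.
Coefficient equations give f(k) = k*(3*k**3 + 4*k**2 - 2*k - 2)/12.
Get s_k = R·t_k = k*(3*k**3 + 4*k**2 - 2*k - 2) with R(k) = B(k−1)f(k)/C(k) = k*(3*k**3 + 4*k**2 - 2*k - 2)/((2*k + 3)*(6*k**2 + 6*k + 1)).
Δs = 12*k**3 + 30*k**2 + 20*k + 3, as required.

s_k = k \left(3 k^{3} + 4 k^{2} - 2 k - 2\right)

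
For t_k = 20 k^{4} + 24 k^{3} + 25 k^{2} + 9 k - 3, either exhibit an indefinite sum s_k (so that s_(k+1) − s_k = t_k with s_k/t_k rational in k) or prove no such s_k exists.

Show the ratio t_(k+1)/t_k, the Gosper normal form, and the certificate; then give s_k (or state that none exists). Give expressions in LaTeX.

t_(k+1)/t_k = (20*k**4 + 104*k**3 + 217*k**2 + 211*k + 75)/(20*k**4 + 24*k**3 + 25*k**2 + 9*k - 3).
Normal form (A,B,C) = (1, 1, k**4 + 6*k**3/5 + 5*k**2/4 + 9*k/20 - 3/20).
Solve (1)·f(k+1) − (1)·f(k) = k**4 + 6*k**3/5 + 5*k**2/4 + 9*k/20 - 3/20.
From deg A=0, deg B=0, deg C=4: d=5.
Coefficient equations give f(k) = k*(4*k**4 - 4*k**3 + 3*k**2 - 2*k - 4)/20.
Get s_k = R·t_k = k*(4*k**4 - 4*k**3 + 3*k**2 - 2*k - 4) with R(k) = B(k−1)f(k)/C(k) = k*(4*k**4 - 4*k**3 + 3*k**2 - 2*k - 4)/(20*k**4 + 24*k**3 + 25*k**2 + 9*k - 3).
s_(k+1) − s_k = 20*k**4 + 24*k**3 + 25*k**2 + 9*k - 3 = t_k.

s_k = k \left(4 k^{4} - 4 k^{3} + 3 k^{2} - 2 k - 4\right)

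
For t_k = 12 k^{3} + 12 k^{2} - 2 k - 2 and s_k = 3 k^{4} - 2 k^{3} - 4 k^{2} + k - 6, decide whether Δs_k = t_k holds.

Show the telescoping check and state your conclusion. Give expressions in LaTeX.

s_(k+1) = 3*k**4 + 10*k**3 + 8*k**2 - k - 8
s_(k+1) − s_k = 12*k**3 + 12*k**2 - 2*k - 2
(s_(k+1) − s_k) − t_k = 0

Valid: the claim telescopes to t_k.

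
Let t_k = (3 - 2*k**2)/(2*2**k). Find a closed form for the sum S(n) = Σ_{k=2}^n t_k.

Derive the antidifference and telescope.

S(n) = 2**(-n - 2)*(-19*2**n + 4*n**2 + 16*n + 18)

Compute t_(k+1)/t_k: get (2*(k + 1)**2 - 3)/(2*(2*k**2 - 3)).
Gosper form: A/B · C(k+1)/C(k) with A=1/2, B=1, C=k**2 - 3/2.
Need (1/2)·f(k+1) − (1)·f(k) = k**2 - 3/2.
d = 2 from the (0,0,2) case.
Solve for f: f(k) = -2*k**2 - 4*k - 3 (degree 2 ≤ 2).
So s_k = (B(k−1)f/C)·t_k = (-2*(2*k**2 + 4*k + 3)/(2*k**2 - 3))·t_k = (2*k**2 + 4*k + 3)/2**k.
Δs = (3 - 2*k**2)/(2*2**k), as required.
Evaluate: s_(n+1) = 2**(-n - 1)*(2*n**2 + 8*n + 9); subtract s_(2) = 19/4 ⇒ S(n) = 2**(-n - 2)*(-19*2**n + 4*n**2 + 16*n + 18).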